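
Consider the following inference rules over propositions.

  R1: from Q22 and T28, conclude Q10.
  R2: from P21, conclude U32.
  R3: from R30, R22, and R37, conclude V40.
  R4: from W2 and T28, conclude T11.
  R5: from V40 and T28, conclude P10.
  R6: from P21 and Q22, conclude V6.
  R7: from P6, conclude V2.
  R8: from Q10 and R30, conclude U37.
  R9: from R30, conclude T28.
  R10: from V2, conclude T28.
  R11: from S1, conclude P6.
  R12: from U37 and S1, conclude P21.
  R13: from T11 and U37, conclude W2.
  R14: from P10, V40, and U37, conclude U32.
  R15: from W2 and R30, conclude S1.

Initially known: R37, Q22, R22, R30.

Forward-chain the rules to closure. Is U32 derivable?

From R30, R9 gives T28.
R30, R22, and R37 hold, so V40 follows (R3).
V40 and T28 hold, so P10 follows (R5).
From Q22 and T28, R1 gives Q10.
From Q10 and R30, R8 gives U37.
From P10, V40, and U37, R14 gives U32.

Yes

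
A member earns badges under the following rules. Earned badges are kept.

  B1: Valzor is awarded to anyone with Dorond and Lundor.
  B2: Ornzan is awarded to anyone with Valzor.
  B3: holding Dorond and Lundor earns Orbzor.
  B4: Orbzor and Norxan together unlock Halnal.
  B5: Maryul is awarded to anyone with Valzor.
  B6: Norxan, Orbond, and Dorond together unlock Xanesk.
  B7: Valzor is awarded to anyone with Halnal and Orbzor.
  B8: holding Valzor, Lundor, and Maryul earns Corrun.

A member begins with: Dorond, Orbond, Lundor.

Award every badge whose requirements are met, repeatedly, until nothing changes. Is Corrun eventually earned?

Yes

With Dorond and Lundor, Valzor is earned (B1).
With Valzor, Maryul is earned (B5).
With Valzor, Lundor, and Maryul, Corrun is earned (B8).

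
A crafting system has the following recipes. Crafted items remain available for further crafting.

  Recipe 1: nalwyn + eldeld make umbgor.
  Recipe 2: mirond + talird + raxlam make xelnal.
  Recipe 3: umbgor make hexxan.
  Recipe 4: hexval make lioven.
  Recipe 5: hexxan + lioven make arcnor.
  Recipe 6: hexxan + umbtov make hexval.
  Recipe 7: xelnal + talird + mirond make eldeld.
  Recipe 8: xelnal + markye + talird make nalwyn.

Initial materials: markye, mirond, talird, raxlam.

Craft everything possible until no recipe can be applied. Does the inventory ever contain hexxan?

Yes

mirond + talird + raxlam → xelnal (Recipe 2).
Using Recipe 8, xelnal, markye, and talird make nalwyn.
xelnal + talird + mirond → eldeld (Recipe 7).
Using Recipe 1, nalwyn and eldeld make umbgor.
umbgor → hexxan (Recipe 3).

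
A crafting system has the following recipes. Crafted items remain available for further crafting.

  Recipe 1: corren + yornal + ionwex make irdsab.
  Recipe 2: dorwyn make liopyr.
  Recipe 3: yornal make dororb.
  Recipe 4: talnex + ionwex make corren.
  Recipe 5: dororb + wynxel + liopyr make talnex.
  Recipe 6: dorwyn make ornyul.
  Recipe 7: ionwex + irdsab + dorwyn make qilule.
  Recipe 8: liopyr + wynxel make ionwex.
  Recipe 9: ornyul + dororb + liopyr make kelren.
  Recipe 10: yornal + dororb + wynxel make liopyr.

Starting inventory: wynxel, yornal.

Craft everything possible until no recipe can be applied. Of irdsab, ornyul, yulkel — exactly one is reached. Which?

irdsab

Using Recipe 3, yornal makes dororb.
Using Recipe 10, yornal, dororb, and wynxel make liopyr.
Using Recipe 5, dororb, wynxel, and liopyr make talnex.
liopyr + wynxel → ionwex (Recipe 8).
talnex + ionwex → corren (Recipe 4).
corren + yornal + ionwex → irdsab (Recipe 1).
No rule produces yulkel, and it is not given. ornyul would need dorwyn (Recipe 6), but dorwyn is never obtained.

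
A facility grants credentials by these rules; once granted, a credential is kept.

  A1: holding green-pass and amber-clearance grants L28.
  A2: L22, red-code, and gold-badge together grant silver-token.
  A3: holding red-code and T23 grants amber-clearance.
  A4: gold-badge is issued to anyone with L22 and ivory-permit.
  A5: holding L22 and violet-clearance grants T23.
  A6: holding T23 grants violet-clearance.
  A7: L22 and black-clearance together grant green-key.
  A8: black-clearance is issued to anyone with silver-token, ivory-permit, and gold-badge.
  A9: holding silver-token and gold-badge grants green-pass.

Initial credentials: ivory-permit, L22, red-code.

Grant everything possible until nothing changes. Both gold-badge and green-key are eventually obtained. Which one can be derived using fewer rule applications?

gold-badge

gold-badge: Holding L22 and ivory-permit grants gold-badge (A4). [1 rule application]
green-key: Holding L22 and ivory-permit grants gold-badge (A4). Holding L22, red-code, and gold-badge grants silver-token (A2). Holding silver-token, ivory-permit, and gold-badge grants black-clearance (A8). Holding L22 and black-clearance grants green-key (A7). [4 rule applications]
gold-badge needs fewer.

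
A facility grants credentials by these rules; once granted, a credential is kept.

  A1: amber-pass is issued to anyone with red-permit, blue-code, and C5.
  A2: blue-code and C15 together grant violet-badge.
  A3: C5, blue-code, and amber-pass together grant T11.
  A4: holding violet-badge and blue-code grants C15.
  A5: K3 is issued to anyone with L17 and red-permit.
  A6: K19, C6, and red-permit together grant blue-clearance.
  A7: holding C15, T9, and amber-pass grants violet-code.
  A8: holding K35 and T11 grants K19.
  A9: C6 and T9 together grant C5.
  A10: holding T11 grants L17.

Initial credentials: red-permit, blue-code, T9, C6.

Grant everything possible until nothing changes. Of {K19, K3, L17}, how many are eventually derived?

Holding C6 and T9 grants C5 (A9).
Holding red-permit, blue-code, and C5 grants amber-pass (A1).
Holding C5, blue-code, and amber-pass grants T11 (A3).
Holding T11 grants L17 (A10).
Holding L17 and red-permit grants K3 (A5).
K19 would need K35 and T11 (A8), but K35 is never granted.
K3: reached.
L17: reached.
Reached: K3 and L17 — 2 of the 3.

2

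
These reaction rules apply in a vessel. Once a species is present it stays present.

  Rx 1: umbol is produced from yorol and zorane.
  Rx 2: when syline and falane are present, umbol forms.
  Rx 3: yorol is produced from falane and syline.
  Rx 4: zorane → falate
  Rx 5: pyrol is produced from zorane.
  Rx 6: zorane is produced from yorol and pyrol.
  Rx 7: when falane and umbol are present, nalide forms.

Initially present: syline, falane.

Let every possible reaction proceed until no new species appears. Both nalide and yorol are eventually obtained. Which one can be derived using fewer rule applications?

yorol

yorol: falane and syline present → yorol forms (Rx 3). [1 rule application]
nalide: syline and falane present → umbol forms (Rx 2). falane and umbol present → nalide forms (Rx 7). [2 rule applications]
yorol needs fewer.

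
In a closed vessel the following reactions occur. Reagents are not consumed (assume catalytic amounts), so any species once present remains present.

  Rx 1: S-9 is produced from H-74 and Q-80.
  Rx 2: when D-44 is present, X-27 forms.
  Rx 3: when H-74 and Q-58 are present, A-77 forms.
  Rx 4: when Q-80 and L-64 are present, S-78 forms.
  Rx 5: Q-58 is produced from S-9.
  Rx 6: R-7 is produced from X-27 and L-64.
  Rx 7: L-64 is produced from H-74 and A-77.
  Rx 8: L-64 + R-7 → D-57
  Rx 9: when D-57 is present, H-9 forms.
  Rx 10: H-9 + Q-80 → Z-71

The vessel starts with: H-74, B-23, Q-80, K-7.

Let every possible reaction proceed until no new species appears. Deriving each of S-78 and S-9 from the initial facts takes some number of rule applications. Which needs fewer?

S-9

S-9: H-74 and Q-80 present → S-9 forms (Rx 1). [1 rule application]
S-78: H-74 and Q-80 present → S-9 forms (Rx 1). S-9 present → Q-58 forms (Rx 5). H-74 and Q-58 present → A-77 forms (Rx 3). H-74 and A-77 present → L-64 forms (Rx 7). Q-80 and L-64 present → S-78 forms (Rx 4). [5 rule applications]
S-9 needs fewer.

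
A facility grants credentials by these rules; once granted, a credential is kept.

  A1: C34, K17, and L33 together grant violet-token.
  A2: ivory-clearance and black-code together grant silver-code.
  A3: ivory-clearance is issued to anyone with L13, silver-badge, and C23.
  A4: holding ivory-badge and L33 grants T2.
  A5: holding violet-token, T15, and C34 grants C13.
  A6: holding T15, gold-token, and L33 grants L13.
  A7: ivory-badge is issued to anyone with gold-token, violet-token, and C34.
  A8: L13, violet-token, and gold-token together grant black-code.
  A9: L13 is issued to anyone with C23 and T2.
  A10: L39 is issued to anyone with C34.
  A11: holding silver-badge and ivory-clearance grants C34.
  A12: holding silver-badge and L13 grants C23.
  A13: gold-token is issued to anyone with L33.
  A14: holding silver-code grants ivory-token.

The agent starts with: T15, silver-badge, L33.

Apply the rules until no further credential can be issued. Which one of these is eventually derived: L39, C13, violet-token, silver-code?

L39

Holding L33 grants gold-token (A13).
Holding T15, gold-token, and L33 grants L13 (A6).
Holding silver-badge and L13 grants C23 (A12).
Holding L13, silver-badge, and C23 grants ivory-clearance (A3).
Holding silver-badge and ivory-clearance grants C34 (A11).
Holding C34 grants L39 (A10).
violet-token would need C34, K17, and L33 (A1), but K17 is never granted. silver-code would need ivory-clearance and black-code (A2), but black-code is never granted. C13 would need violet-token, T15, and C34 (A5), but violet-token is never granted.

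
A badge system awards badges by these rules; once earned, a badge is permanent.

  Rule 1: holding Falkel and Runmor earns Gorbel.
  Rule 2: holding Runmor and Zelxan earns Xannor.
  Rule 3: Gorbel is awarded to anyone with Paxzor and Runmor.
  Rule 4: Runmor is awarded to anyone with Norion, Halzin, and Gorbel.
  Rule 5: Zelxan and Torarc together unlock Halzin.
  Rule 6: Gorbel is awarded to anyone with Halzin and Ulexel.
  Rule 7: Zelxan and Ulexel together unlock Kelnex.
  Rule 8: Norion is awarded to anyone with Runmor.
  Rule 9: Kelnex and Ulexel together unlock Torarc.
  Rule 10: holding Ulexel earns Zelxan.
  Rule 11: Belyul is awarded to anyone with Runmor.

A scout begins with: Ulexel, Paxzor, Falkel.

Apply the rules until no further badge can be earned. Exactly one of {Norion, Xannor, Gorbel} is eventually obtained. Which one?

Gorbel

With Ulexel, Zelxan is earned (Rule 10).
With Zelxan and Ulexel, Kelnex is earned (Rule 7).
With Kelnex and Ulexel, Torarc is earned (Rule 9).
With Zelxan and Torarc, Halzin is earned (Rule 5).
With Halzin and Ulexel, Gorbel is earned (Rule 6).
Norion would need Runmor (Rule 8), but Runmor is never earned. Xannor would need Runmor and Zelxan (Rule 2), but Runmor is never earned.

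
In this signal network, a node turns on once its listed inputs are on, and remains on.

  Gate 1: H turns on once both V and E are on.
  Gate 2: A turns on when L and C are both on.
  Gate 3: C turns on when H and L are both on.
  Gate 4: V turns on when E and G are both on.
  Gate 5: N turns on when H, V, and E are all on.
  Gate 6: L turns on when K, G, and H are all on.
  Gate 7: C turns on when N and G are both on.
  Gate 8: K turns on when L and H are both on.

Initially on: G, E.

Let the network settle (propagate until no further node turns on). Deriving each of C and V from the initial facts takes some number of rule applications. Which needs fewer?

V

V: E and G are on, so V turns on (Gate 4). [1 rule application]
C: E and G are on, so V turns on (Gate 4). V and E are on, so H turns on (Gate 1). Gate 5: H, V, and E on → N on. Gate 7: N and G on → C on. [4 rule applications]
V needs fewer.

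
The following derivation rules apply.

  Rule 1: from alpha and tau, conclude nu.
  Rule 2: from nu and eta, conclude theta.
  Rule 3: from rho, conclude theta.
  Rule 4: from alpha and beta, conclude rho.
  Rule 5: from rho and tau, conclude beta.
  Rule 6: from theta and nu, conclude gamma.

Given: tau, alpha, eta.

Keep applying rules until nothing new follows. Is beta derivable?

beta would need rho and tau (Rule 5), but rho is never established.

No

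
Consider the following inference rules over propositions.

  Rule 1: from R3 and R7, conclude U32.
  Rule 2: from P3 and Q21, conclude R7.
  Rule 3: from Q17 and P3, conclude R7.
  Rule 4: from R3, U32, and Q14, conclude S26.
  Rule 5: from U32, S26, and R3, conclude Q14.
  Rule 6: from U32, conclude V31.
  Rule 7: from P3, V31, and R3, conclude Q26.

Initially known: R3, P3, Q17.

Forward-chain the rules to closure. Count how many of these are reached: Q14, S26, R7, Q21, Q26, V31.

3

From Q17 and P3, Rule 3 gives R7.
R3 and R7 hold, so U32 follows (Rule 1).
From U32, Rule 6 gives V31.
From P3, V31, and R3, Rule 7 gives Q26.
Q14 would need U32, S26, and R3 (Rule 5), but S26 is never established.
S26 would need R3, U32, and Q14 (Rule 4), but Q14 is never established.
R7: reached.
No rule produces Q21, and it is not given.
Q26: reached.
V31: reached.
Reached: R7, Q26, and V31 — 3 of the 6.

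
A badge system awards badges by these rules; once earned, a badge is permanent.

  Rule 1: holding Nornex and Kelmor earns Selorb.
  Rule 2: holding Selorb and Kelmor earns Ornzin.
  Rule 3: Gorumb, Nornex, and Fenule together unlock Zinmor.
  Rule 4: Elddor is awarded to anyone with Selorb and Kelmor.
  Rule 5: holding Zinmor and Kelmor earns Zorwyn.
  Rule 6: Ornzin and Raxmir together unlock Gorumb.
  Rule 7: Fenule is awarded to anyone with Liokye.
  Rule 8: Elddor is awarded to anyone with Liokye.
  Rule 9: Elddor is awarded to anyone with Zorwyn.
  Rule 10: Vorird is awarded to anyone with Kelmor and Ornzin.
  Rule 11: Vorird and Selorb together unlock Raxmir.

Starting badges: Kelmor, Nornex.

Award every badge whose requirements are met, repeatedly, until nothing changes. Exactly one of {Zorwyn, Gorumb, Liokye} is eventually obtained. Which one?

Gorumb

With Nornex and Kelmor, Selorb is earned (Rule 1).
With Selorb and Kelmor, Ornzin is earned (Rule 2).
With Kelmor and Ornzin, Vorird is earned (Rule 10).
With Vorird and Selorb, Raxmir is earned (Rule 11).
With Ornzin and Raxmir, Gorumb is earned (Rule 6).
No rule produces Liokye, and it is not given. Zorwyn would need Zinmor and Kelmor (Rule 5), but Zinmor is never earned.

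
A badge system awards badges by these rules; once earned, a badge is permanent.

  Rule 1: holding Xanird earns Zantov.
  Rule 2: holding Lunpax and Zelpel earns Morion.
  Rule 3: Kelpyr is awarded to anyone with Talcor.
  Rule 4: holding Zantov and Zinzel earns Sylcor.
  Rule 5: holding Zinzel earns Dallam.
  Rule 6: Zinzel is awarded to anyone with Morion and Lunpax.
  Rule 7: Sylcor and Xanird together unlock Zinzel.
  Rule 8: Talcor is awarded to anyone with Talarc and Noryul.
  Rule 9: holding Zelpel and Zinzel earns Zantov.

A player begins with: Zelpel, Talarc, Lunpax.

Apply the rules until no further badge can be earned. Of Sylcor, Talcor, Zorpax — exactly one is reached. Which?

With Lunpax and Zelpel, Morion is earned (Rule 2).
With Morion and Lunpax, Zinzel is earned (Rule 6).
With Zelpel and Zinzel, Zantov is earned (Rule 9).
With Zantov and Zinzel, Sylcor is earned (Rule 4).
Talcor would need Talarc and Noryul (Rule 8), but Noryul is never earned. No rule produces Zorpax, and it is not given.

Sylcor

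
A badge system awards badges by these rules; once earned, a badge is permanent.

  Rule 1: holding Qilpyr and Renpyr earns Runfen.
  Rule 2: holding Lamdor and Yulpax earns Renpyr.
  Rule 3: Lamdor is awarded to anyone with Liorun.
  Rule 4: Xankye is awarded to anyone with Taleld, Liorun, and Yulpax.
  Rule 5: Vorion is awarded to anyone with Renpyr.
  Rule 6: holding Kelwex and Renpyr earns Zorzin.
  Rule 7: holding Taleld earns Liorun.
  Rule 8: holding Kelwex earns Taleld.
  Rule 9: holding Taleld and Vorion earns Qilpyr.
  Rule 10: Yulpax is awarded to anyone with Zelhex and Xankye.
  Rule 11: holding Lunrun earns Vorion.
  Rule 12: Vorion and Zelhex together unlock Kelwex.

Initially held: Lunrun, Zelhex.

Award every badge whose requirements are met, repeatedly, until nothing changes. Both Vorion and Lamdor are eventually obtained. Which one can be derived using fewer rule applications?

Vorion

Vorion: With Lunrun, Vorion is earned (Rule 11). [1 rule application]
Lamdor: With Lunrun, Vorion is earned (Rule 11). With Vorion and Zelhex, Kelwex is earned (Rule 12). With Kelwex, Taleld is earned (Rule 8). With Taleld, Liorun is earned (Rule 7). With Liorun, Lamdor is earned (Rule 3). [5 rule applications]
Vorion needs fewer.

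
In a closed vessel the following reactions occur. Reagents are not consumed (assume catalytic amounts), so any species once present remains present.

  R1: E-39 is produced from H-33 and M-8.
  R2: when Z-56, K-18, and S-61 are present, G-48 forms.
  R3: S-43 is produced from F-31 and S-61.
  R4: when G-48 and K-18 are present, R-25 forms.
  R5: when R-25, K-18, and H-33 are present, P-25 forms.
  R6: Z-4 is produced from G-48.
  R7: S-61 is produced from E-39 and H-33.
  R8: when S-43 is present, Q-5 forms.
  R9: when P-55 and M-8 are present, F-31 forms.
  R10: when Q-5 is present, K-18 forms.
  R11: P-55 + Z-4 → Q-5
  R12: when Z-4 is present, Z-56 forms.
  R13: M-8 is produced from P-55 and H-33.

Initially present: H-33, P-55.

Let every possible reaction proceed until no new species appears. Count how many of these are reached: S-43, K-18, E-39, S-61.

P-55 and H-33 present → M-8 forms (R13).
P-55 and M-8 present → F-31 forms (R9).
H-33 and M-8 present → E-39 forms (R1).
E-39 and H-33 present → S-61 forms (R7).
F-31 and S-61 present → S-43 forms (R3).
S-43 present → Q-5 forms (R8).
Q-5 present → K-18 forms (R10).
S-43: reached.
K-18: reached.
E-39: reached.
S-61: reached.
All 4 are reached.

4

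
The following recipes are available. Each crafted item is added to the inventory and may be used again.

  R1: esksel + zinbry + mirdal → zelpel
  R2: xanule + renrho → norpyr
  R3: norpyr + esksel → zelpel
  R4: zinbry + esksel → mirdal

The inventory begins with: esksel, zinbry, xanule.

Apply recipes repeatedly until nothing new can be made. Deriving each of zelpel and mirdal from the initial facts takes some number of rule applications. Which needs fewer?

mirdal

mirdal: Using R4, zinbry and esksel make mirdal. [1 rule application]
zelpel: zinbry + esksel → mirdal (R4). Using R1, esksel, zinbry, and mirdal make zelpel. [2 rule applications]
mirdal needs fewer.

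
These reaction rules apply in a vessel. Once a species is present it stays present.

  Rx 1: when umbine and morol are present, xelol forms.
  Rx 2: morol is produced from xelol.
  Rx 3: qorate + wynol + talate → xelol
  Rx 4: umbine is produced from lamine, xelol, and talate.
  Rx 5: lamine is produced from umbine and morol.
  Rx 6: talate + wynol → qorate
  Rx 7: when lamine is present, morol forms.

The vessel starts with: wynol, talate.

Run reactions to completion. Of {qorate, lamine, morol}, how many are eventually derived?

talate and wynol present → qorate forms (Rx 6).
qorate, wynol, and talate present → xelol forms (Rx 3).
xelol present → morol forms (Rx 2).
qorate: reached.
lamine would need umbine and morol (Rx 5), but umbine never forms.
morol: reached.
Reached: qorate and morol — 2 of the 3.

2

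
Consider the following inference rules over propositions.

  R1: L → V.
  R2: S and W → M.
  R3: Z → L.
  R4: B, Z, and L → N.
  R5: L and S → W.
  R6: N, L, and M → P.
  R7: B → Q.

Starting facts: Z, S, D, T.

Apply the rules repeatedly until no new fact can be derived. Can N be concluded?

No

N would need B, Z, and L (R4), but B is never established.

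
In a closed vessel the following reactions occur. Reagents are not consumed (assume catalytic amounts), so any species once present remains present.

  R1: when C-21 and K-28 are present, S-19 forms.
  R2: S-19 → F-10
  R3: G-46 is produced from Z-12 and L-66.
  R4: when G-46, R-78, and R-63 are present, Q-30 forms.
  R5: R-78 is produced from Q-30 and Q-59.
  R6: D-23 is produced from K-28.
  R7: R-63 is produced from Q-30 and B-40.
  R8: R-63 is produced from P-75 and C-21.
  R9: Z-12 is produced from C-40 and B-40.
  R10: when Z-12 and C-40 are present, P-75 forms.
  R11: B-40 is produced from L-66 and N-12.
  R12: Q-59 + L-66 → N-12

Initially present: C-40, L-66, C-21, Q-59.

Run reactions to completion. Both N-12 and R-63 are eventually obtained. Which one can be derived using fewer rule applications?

N-12: Q-59 and L-66 present → N-12 forms (R12). [1 rule application]
R-63: Q-59 and L-66 present → N-12 forms (R12). L-66 and N-12 present → B-40 forms (R11). C-40 and B-40 present → Z-12 forms (R9). Z-12 and C-40 present → P-75 forms (R10). P-75 and C-21 present → R-63 forms (R8). [5 rule applications]
N-12 needs fewer.

N-12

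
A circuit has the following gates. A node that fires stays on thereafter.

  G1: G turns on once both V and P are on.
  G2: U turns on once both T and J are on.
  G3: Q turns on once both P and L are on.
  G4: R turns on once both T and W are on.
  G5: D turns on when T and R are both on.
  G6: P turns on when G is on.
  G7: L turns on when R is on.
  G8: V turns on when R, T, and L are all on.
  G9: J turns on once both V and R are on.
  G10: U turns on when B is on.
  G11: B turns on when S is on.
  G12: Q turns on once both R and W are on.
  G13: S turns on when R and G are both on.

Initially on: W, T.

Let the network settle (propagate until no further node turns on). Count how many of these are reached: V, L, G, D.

3

T and W are on, so R turns on (G4).
T and R are on, so D turns on (G5).
R is on, so L turns on (G7).
G8: R, T, and L on → V on.
V: reached.
L: reached.
G would need V and P (G1), but P never turns on.
D: reached.
Reached: V, L, and D — 3 of the 4.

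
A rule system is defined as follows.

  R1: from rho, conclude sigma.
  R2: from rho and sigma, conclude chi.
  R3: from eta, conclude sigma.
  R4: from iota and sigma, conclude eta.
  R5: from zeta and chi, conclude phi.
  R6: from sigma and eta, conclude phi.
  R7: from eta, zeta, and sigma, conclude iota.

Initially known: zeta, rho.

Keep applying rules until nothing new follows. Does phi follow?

rho holds, so sigma follows (R1).
rho and sigma hold, so chi follows (R2).
zeta and chi hold, so phi follows (R5).

Yes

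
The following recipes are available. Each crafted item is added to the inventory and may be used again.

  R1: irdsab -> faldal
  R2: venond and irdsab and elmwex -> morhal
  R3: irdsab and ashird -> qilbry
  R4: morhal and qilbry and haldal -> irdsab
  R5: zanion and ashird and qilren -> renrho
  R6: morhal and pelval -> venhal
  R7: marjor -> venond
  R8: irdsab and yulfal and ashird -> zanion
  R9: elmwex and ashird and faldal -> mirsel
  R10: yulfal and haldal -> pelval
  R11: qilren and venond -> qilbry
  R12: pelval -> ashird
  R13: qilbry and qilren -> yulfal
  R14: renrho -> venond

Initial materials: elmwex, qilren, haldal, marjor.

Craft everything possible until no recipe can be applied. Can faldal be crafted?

No

faldal would need irdsab (R1), but irdsab is never obtained.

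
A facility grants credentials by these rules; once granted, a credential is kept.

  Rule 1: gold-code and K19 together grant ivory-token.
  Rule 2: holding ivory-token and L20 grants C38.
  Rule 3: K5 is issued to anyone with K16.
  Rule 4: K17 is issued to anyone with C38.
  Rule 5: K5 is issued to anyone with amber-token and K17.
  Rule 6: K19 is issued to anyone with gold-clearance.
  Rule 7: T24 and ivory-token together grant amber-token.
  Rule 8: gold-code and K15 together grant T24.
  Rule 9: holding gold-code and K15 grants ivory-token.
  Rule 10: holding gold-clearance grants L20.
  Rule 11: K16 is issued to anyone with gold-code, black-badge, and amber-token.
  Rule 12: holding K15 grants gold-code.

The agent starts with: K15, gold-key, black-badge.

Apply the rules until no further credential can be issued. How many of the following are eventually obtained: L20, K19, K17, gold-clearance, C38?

0

L20 would need gold-clearance (Rule 10), but gold-clearance is never granted.
K19 would need gold-clearance (Rule 6), but gold-clearance is never granted.
K17 would need C38 (Rule 4), but C38 is never granted.
No rule produces gold-clearance, and it is not given.
C38 would need ivory-token and L20 (Rule 2), but L20 is never granted.
None of the 5 are reached.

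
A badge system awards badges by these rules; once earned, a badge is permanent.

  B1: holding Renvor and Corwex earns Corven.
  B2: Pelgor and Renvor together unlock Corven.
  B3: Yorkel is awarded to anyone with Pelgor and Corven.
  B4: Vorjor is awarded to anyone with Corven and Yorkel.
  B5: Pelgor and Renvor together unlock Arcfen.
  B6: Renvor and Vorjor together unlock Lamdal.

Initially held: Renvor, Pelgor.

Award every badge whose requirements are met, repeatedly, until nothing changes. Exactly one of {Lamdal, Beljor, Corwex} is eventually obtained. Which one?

Lamdal

With Pelgor and Renvor, Corven is earned (B2).
With Pelgor and Corven, Yorkel is earned (B3).
With Corven and Yorkel, Vorjor is earned (B4).
With Renvor and Vorjor, Lamdal is earned (B6).
No rule produces Corwex, and it is not given. No rule produces Beljor, and it is not given.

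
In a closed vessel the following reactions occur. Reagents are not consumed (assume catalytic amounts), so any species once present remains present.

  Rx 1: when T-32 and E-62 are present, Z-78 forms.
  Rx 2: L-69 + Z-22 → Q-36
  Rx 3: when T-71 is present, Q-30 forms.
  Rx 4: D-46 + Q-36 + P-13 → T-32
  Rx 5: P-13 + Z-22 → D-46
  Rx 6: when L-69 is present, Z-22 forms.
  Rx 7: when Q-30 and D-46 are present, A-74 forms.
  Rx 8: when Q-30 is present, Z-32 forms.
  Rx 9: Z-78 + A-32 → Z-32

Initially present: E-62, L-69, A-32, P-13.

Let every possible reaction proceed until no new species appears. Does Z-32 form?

L-69 present → Z-22 forms (Rx 6).
L-69 and Z-22 present → Q-36 forms (Rx 2).
P-13 and Z-22 present → D-46 forms (Rx 5).
D-46, Q-36, and P-13 present → T-32 forms (Rx 4).
T-32 and E-62 present → Z-78 forms (Rx 1).
Z-78 and A-32 present → Z-32 forms (Rx 9).

Yes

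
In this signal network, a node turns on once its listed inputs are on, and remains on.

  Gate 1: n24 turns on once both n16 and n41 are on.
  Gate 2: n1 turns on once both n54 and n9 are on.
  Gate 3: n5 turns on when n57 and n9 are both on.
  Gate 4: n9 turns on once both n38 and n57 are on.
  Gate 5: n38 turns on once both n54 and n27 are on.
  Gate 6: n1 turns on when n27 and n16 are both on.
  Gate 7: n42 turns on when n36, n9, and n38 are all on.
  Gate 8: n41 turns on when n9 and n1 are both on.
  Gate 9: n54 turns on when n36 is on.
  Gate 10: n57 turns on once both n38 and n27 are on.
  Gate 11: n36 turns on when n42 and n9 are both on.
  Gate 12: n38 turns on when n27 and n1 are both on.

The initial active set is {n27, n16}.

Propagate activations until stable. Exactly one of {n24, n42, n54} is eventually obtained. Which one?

n24

Gate 6: n27 and n16 on → n1 on.
n27 and n1 are on, so n38 turns on (Gate 12).
n38 and n27 are on, so n57 turns on (Gate 10).
Gate 4: n38 and n57 on → n9 on.
n9 and n1 are on, so n41 turns on (Gate 8).
Gate 1: n16 and n41 on → n24 on.
n54 would need n36 (Gate 9), but n36 never turns on. n42 would need n36, n9, and n38 (Gate 7), but n36 never turns on.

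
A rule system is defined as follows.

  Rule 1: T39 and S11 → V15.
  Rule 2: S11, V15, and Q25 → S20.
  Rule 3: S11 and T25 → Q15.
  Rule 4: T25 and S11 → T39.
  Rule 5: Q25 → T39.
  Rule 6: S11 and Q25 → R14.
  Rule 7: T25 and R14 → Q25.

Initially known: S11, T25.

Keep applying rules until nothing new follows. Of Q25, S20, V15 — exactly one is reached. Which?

V15

T25 and S11 hold, so T39 follows (Rule 4).
From T39 and S11, Rule 1 gives V15.
Q25 would need T25 and R14 (Rule 7), but R14 is never established. S20 would need S11, V15, and Q25 (Rule 2), but Q25 is never established.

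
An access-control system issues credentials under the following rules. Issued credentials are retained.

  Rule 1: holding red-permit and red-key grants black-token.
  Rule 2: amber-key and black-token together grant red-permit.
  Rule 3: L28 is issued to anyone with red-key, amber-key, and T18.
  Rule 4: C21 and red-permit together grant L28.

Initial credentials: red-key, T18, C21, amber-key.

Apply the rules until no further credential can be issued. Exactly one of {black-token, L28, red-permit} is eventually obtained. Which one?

Holding red-key, amber-key, and T18 grants L28 (Rule 3).
red-permit would need amber-key and black-token (Rule 2), but black-token is never granted. black-token would need red-permit and red-key (Rule 1), but red-permit is never granted.

L28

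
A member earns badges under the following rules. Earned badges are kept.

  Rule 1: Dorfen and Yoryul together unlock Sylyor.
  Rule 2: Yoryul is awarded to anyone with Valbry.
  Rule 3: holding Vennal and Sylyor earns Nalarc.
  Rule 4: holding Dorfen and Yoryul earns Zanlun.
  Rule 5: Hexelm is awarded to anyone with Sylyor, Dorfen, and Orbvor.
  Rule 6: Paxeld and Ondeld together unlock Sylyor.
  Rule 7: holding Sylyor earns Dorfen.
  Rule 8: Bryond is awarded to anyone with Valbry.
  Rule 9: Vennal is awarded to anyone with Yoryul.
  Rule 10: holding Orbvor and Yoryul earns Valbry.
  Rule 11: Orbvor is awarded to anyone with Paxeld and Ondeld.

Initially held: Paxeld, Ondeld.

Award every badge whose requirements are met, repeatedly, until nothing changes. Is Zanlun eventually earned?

Zanlun would need Dorfen and Yoryul (Rule 4), but Yoryul is never earned.

No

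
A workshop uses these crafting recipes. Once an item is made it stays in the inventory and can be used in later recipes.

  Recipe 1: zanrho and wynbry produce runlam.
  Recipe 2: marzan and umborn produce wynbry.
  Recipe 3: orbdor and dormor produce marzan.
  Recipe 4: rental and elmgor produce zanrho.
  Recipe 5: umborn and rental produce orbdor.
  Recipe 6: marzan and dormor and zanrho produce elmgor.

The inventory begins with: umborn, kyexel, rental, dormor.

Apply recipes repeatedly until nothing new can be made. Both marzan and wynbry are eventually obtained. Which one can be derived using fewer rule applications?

marzan

marzan: Using Recipe 5, umborn and rental make orbdor. Using Recipe 3, orbdor and dormor make marzan. [2 rule applications]
wynbry: umborn and rental → orbdor (Recipe 5). orbdor and dormor → marzan (Recipe 3). Using Recipe 2, marzan and umborn make wynbry. [3 rule applications]
marzan needs fewer.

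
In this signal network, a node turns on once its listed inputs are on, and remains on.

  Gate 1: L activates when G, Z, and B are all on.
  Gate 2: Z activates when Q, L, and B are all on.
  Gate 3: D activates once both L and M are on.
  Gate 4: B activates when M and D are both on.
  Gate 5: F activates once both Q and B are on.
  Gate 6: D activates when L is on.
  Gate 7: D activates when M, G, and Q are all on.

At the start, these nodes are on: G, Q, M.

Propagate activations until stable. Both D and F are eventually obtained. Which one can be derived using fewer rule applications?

D: Gate 7: M, G, and Q on → D on. [1 rule application]
F: Gate 7: M, G, and Q on → D on. M and D are on, so B activates (Gate 4). Q and B are on, so F activates (Gate 5). [3 rule applications]
D needs fewer.

D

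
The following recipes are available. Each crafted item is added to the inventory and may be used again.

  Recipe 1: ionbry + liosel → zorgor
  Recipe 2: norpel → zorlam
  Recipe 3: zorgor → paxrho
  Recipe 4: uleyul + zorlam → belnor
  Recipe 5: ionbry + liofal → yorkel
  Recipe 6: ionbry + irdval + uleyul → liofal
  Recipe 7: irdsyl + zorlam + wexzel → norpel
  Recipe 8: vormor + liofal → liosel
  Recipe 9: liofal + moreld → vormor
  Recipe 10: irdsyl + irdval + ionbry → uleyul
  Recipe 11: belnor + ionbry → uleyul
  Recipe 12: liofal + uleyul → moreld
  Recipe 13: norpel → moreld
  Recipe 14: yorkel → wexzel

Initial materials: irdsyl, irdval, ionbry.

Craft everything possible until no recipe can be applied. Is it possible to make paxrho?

Yes

irdsyl + irdval + ionbry → uleyul (Recipe 10).
ionbry + irdval + uleyul → liofal (Recipe 6).
liofal + uleyul → moreld (Recipe 12).
liofal + moreld → vormor (Recipe 9).
vormor + liofal → liosel (Recipe 8).
Using Recipe 1, ionbry and liosel make zorgor.
Using Recipe 3, zorgor makes paxrho.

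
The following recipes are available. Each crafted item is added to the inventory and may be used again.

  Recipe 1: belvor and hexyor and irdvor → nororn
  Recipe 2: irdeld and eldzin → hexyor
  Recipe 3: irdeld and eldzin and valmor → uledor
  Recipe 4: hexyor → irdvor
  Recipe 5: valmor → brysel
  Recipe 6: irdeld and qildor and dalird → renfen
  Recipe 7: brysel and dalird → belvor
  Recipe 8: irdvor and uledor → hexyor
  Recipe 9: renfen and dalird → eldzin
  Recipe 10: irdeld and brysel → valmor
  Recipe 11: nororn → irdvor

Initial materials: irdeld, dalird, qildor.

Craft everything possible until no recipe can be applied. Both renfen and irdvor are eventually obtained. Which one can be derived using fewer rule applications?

renfen

renfen: Using Recipe 6, irdeld, qildor, and dalird make renfen. [1 rule application]
irdvor: Using Recipe 6, irdeld, qildor, and dalird make renfen. renfen and dalird → eldzin (Recipe 9). Using Recipe 2, irdeld and eldzin make hexyor. Using Recipe 4, hexyor makes irdvor. [4 rule applications]
renfen needs fewer.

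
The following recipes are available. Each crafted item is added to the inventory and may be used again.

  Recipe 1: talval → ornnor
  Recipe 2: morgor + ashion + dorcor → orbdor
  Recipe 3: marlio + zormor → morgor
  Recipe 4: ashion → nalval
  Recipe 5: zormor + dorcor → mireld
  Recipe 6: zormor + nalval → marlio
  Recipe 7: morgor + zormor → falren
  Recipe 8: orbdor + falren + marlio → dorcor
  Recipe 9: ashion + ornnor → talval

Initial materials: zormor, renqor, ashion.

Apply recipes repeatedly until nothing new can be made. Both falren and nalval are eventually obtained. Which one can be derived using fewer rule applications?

nalval: Using Recipe 4, ashion makes nalval. [1 rule application]
falren: Using Recipe 4, ashion makes nalval. Using Recipe 6, zormor and nalval make marlio. Using Recipe 3, marlio and zormor make morgor. morgor + zormor → falren (Recipe 7). [4 rule applications]
nalval needs fewer.

nalval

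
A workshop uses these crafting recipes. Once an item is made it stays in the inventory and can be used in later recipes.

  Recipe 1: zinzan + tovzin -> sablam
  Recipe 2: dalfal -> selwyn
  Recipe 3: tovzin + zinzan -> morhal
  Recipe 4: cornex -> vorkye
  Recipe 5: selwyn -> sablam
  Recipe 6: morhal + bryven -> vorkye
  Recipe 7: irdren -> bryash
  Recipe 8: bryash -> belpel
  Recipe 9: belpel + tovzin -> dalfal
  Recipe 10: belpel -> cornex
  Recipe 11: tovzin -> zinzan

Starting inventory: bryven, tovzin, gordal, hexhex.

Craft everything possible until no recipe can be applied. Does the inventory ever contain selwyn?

selwyn would need dalfal (Recipe 2), but dalfal is never obtained.

No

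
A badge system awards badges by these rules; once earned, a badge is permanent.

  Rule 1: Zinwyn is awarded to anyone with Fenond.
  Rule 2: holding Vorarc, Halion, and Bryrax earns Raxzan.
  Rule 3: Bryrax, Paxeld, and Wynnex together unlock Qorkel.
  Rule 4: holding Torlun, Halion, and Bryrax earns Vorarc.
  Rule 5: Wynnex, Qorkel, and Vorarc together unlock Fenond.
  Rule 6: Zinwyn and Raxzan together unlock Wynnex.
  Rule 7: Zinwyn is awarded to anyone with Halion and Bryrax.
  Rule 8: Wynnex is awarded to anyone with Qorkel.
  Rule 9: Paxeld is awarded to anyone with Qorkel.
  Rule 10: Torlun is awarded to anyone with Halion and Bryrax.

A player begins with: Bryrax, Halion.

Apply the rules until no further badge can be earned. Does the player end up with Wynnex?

Yes

With Halion and Bryrax, Torlun is earned (Rule 10).
With Halion and Bryrax, Zinwyn is earned (Rule 7).
With Torlun, Halion, and Bryrax, Vorarc is earned (Rule 4).
With Vorarc, Halion, and Bryrax, Raxzan is earned (Rule 2).
With Zinwyn and Raxzan, Wynnex is earned (Rule 6).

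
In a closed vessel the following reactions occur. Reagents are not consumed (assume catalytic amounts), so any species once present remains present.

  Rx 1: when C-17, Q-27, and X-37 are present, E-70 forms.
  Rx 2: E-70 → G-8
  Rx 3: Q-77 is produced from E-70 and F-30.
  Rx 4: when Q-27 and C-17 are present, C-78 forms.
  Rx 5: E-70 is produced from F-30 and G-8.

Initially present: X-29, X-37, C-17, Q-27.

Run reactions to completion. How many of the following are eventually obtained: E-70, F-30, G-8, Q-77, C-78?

3

Q-27 and C-17 present → C-78 forms (Rx 4).
C-17, Q-27, and X-37 present → E-70 forms (Rx 1).
E-70 present → G-8 forms (Rx 2).
E-70: reached.
No rule produces F-30, and it is not given.
G-8: reached.
Q-77 would need E-70 and F-30 (Rx 3), but F-30 never forms.
C-78: reached.
Reached: E-70, G-8, and C-78 — 3 of the 5.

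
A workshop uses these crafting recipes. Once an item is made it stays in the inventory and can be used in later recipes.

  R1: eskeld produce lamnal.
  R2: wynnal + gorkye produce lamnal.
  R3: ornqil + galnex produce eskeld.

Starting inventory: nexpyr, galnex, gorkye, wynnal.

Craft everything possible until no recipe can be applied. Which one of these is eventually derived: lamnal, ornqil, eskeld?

lamnal

wynnal + gorkye → lamnal (R2).
eskeld would need ornqil and galnex (R3), but ornqil is never obtained. No rule produces ornqil, and it is not given.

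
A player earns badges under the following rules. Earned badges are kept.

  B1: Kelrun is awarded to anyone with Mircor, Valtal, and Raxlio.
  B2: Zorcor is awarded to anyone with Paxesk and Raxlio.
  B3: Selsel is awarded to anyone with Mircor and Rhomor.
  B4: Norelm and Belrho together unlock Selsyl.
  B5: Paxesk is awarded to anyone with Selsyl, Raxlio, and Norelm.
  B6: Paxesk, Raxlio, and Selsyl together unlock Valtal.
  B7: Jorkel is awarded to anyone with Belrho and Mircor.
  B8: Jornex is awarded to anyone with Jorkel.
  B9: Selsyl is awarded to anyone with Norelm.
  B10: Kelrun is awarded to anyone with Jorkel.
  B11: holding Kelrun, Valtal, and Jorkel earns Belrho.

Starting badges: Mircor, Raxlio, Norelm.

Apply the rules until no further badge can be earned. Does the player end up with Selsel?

Selsel would need Mircor and Rhomor (B3), but Rhomor is never earned.

No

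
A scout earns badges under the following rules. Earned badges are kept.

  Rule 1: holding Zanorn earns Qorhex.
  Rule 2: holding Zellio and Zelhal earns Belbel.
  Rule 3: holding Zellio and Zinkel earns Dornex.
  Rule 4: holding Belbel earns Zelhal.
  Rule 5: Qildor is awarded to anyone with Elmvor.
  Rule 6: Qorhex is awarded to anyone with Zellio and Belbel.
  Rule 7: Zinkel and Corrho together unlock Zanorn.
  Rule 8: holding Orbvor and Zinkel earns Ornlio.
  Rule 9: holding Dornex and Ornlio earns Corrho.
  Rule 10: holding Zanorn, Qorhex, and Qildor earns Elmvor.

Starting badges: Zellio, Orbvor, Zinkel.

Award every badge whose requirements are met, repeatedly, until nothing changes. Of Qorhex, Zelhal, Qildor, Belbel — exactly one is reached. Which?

Qorhex

With Orbvor and Zinkel, Ornlio is earned (Rule 8).
With Zellio and Zinkel, Dornex is earned (Rule 3).
With Dornex and Ornlio, Corrho is earned (Rule 9).
With Zinkel and Corrho, Zanorn is earned (Rule 7).
With Zanorn, Qorhex is earned (Rule 1).
Qildor would need Elmvor (Rule 5), but Elmvor is never earned. Zelhal would need Belbel (Rule 4), but Belbel is never earned. Belbel would need Zellio and Zelhal (Rule 2), but Zelhal is never earned.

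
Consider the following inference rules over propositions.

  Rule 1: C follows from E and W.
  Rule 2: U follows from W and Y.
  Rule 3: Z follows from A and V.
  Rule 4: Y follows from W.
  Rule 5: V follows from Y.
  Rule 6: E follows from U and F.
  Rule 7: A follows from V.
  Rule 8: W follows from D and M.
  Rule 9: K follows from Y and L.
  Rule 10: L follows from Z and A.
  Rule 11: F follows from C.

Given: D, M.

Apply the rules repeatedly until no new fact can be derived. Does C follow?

C would need E and W (Rule 1), but E is never established.

No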